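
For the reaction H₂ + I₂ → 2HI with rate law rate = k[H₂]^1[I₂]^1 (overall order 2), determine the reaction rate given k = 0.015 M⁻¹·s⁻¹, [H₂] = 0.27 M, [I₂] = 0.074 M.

0.0002997 M/s

Step 1: The rate law is rate = k[H₂]^1[I₂]^1, overall order = 1+1 = 2
Step 2: Substitute values: rate = 0.015 × (0.27)^1 × (0.074)^1
Step 3: rate = 0.015 × 0.27 × 0.074 = 0.0002997 M/s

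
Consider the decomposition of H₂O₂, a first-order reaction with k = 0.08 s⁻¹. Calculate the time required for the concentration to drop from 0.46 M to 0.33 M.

4.152 s

Step 1: For first-order: t = ln([H₂O₂]₀/[H₂O₂])/k
Step 2: t = ln(0.46/0.33)/0.08
Step 3: t = ln(1.394)/0.08
Step 4: t = 0.3321/0.08 = 4.152 s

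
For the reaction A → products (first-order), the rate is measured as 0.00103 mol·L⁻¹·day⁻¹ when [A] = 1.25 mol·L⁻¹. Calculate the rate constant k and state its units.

0.000824 day⁻¹

Step 1: rate = k[A]^1, so k = rate / [A]^1.
Step 2: k = 0.00103 / (1.25)^1 = 0.00103 / 1.25.
Step 3: k = 0.000824 day⁻¹.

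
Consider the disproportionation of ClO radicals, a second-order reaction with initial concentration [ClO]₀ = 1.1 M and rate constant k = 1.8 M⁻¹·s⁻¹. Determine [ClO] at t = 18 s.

0.03002 M

Step 1: For a second-order reaction: 1/[ClO] = 1/[ClO]₀ + kt
Step 2: 1/[ClO] = 1/1.1 + 1.8 × 18
Step 3: 1/[ClO] = 0.9091 + 32.4 = 33.31
Step 4: [ClO] = 1/33.31 = 0.03002 M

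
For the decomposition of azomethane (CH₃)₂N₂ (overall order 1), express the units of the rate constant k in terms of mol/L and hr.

hr⁻¹

Step 1: For overall order n, rate = k × (concentration)^n.
Step 2: Rate has units mol/L·hr⁻¹; concentration term has units (mol/L)^1.
Step 3: k = rate / (concentration)^n, so units of k = (mol/L)^(1-1)·hr⁻¹ = hr⁻¹.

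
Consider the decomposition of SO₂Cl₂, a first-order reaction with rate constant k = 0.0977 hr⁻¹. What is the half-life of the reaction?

7.095 hr

Step 1: For a first-order reaction, t₁/₂ = ln(2)/k
Step 2: t₁/₂ = ln(2)/0.0977
Step 3: t₁/₂ = 0.6931/0.0977 = 7.095 hr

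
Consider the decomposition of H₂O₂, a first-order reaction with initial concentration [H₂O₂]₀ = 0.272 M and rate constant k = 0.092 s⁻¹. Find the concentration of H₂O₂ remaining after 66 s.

0.0006274 M

Step 1: For a first-order reaction: [H₂O₂] = [H₂O₂]₀ × e^(-kt)
Step 2: [H₂O₂] = 0.272 × e^(-0.092 × 66)
Step 3: [H₂O₂] = 0.272 × e^(-6.072)
Step 4: [H₂O₂] = 0.272 × 0.00230656 = 0.0006274 M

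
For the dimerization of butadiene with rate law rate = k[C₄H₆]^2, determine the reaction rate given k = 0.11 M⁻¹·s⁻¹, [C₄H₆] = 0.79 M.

0.06865 M/s

Step 1: Identify the rate law: rate = k[C₄H₆]^2
Step 2: Substitute values: rate = 0.11 × (0.79)^2
Step 3: Calculate: rate = 0.11 × 0.6241 = 0.068651 M/s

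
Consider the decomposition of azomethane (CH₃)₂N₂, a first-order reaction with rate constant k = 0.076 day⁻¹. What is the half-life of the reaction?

9.12 day

Step 1: For a first-order reaction, t₁/₂ = ln(2)/k
Step 2: t₁/₂ = ln(2)/0.076
Step 3: t₁/₂ = 0.6931/0.076 = 9.12 day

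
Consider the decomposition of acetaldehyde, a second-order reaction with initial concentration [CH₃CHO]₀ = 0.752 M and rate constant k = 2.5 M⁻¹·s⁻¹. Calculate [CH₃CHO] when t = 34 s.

0.01158 M

Step 1: For a second-order reaction: 1/[CH₃CHO] = 1/[CH₃CHO]₀ + kt
Step 2: 1/[CH₃CHO] = 1/0.752 + 2.5 × 34
Step 3: 1/[CH₃CHO] = 1.33 + 85 = 86.33
Step 4: [CH₃CHO] = 1/86.33 = 0.01158 M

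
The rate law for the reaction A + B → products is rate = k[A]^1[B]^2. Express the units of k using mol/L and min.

(mol/L)⁻²·min⁻¹

Step 1: Overall order = 1 + 2 = 3.
Step 2: rate has units mol/L·min⁻¹; [A]^1[B]^2 has units (mol/L)^3.
Step 3: k = rate/([A]^1[B]^2), so units of k = (mol/L)^(1-3)·min⁻¹ = (mol/L)⁻²·min⁻¹.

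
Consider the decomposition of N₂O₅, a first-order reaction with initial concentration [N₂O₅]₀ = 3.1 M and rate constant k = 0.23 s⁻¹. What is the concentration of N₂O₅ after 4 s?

1.235 M

Step 1: For a first-order reaction: [N₂O₅] = [N₂O₅]₀ × e^(-kt)
Step 2: [N₂O₅] = 3.1 × e^(-0.23 × 4)
Step 3: [N₂O₅] = 3.1 × e^(-0.92)
Step 4: [N₂O₅] = 3.1 × 0.398519 = 1.235 M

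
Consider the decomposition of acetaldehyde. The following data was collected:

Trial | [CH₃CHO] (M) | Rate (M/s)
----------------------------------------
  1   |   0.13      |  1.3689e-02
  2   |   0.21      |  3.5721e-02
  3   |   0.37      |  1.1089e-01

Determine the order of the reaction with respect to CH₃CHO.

second order (2)

Step 1: Compare trials to find order n where rate₂/rate₁ = ([CH₃CHO]₂/[CH₃CHO]₁)^n
Step 2: rate₂/rate₁ = 3.5721e-02/1.3689e-02 = 2.609
Step 3: [CH₃CHO]₂/[CH₃CHO]₁ = 0.21/0.13 = 1.615
Step 4: n = ln(2.609)/ln(1.615) = 2.00 ≈ 2
Step 5: The reaction is second order in CH₃CHO.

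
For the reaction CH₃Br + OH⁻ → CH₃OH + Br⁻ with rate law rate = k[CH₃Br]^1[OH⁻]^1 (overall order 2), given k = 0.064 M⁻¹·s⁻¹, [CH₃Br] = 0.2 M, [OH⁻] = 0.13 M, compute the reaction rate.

0.001664 M/s

Step 1: The rate law is rate = k[CH₃Br]^1[OH⁻]^1, overall order = 1+1 = 2
Step 2: Substitute values: rate = 0.064 × (0.2)^1 × (0.13)^1
Step 3: rate = 0.064 × 0.2 × 0.13 = 0.001664 M/s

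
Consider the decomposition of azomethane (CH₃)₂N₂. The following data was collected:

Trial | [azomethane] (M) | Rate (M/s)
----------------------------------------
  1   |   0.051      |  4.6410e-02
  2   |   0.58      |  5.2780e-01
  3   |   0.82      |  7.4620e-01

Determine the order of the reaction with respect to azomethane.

first order (1)

Step 1: Compare trials to find order n where rate₂/rate₁ = ([azomethane]₂/[azomethane]₁)^n
Step 2: rate₂/rate₁ = 5.2780e-01/4.6410e-02 = 11.37
Step 3: [azomethane]₂/[azomethane]₁ = 0.58/0.051 = 11.37
Step 4: n = ln(11.37)/ln(11.37) = 1.00 ≈ 1
Step 5: The reaction is first order in azomethane.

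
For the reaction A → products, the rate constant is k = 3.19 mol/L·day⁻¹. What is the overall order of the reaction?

zeroth order (0)

Step 1: The units of k for an nth-order reaction are (concentration)^(1-n)·(time)⁻¹.
Step 2: Here k has units mol/L·day⁻¹, so the concentration exponent is 1.
Step 3: 1 - n = 1 ⇒ n = 0. The reaction is zeroth order.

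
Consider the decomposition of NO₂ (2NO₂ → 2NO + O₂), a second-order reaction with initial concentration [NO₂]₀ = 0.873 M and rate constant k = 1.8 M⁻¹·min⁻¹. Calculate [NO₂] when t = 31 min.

0.01756 M

Step 1: For a second-order reaction: 1/[NO₂] = 1/[NO₂]₀ + kt
Step 2: 1/[NO₂] = 1/0.873 + 1.8 × 31
Step 3: 1/[NO₂] = 1.145 + 55.8 = 56.95
Step 4: [NO₂] = 1/56.95 = 0.01756 M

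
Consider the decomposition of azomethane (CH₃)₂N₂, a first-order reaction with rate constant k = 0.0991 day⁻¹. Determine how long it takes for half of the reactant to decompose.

6.994 day

Step 1: For a first-order reaction, t₁/₂ = ln(2)/k
Step 2: t₁/₂ = ln(2)/0.0991
Step 3: t₁/₂ = 0.6931/0.0991 = 6.994 day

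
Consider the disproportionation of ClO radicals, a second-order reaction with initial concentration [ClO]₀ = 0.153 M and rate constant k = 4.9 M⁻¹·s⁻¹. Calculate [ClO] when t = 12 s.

0.01531 M

Step 1: For a second-order reaction: 1/[ClO] = 1/[ClO]₀ + kt
Step 2: 1/[ClO] = 1/0.153 + 4.9 × 12
Step 3: 1/[ClO] = 6.536 + 58.8 = 65.34
Step 4: [ClO] = 1/65.34 = 0.01531 M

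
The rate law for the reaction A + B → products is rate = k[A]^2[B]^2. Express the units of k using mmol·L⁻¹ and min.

(mmol·L⁻¹)⁻³·min⁻¹

Step 1: Overall order = 2 + 2 = 4.
Step 2: rate has units mmol·L⁻¹·min⁻¹; [A]^2[B]^2 has units (mmol·L⁻¹)^4.
Step 3: k = rate/([A]^2[B]^2), so units of k = (mmol·L⁻¹)^(1-4)·min⁻¹ = (mmol·L⁻¹)⁻³·min⁻¹.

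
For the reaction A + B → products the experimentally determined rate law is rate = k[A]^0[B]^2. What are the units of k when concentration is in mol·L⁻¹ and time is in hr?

(mol·L⁻¹)⁻¹·hr⁻¹

Step 1: Overall order = 0 + 2 = 2.
Step 2: rate has units mol·L⁻¹·hr⁻¹; [A]^0[B]^2 has units (mol·L⁻¹)^2.
Step 3: k = rate/([A]^0[B]^2), so units of k = (mol·L⁻¹)^(1-2)·hr⁻¹ = (mol·L⁻¹)⁻¹·hr⁻¹.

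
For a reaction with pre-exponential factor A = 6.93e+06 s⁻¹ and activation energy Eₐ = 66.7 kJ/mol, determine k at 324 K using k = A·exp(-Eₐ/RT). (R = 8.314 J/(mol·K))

1.22e-04 s⁻¹

Step 1: Use the Arrhenius equation: k = A × exp(-Eₐ/RT)
Step 2: Convert Eₐ to J/mol: 66.7 kJ/mol = 66700 J/mol
Step 3: Calculate the exponent: -Eₐ/(RT) = -66700/(8.314 × 324) = -24.76115
Step 4: k = 6.93e+06 × exp(-24.76115)
Step 5: k = 6.93e+06 × 1.76347e-11 = 1.2221e-04 s⁻¹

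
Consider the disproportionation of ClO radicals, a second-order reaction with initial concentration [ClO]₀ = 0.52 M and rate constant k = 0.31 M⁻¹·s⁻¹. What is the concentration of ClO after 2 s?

0.3932 M

Step 1: For a second-order reaction: 1/[ClO] = 1/[ClO]₀ + kt
Step 2: 1/[ClO] = 1/0.52 + 0.31 × 2
Step 3: 1/[ClO] = 1.923 + 0.62 = 2.543
Step 4: [ClO] = 1/2.543 = 0.3932 M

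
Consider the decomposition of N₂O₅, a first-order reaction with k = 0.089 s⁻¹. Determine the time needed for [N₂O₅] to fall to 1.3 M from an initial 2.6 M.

7.788 s

Step 1: For first-order: t = ln([N₂O₅]₀/[N₂O₅])/k
Step 2: t = ln(2.6/1.3)/0.089
Step 3: t = ln(2)/0.089
Step 4: t = 0.6931/0.089 = 7.788 s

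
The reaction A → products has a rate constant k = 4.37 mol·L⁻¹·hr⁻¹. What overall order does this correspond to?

zeroth order (0)

Step 1: The units of k for an nth-order reaction are (concentration)^(1-n)·(time)⁻¹.
Step 2: Here k has units mol·L⁻¹·hr⁻¹, so the concentration exponent is 1.
Step 3: 1 - n = 1 ⇒ n = 0. The reaction is zeroth order.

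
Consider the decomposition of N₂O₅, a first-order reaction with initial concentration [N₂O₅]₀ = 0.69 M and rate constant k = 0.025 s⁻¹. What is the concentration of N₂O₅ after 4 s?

0.6243 M

Step 1: For a first-order reaction: [N₂O₅] = [N₂O₅]₀ × e^(-kt)
Step 2: [N₂O₅] = 0.69 × e^(-0.025 × 4)
Step 3: [N₂O₅] = 0.69 × e^(-0.1)
Step 4: [N₂O₅] = 0.69 × 0.904837 = 0.6243 M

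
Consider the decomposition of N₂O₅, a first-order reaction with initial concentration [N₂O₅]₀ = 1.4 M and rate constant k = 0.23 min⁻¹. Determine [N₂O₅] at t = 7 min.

0.2798 M

Step 1: For a first-order reaction: [N₂O₅] = [N₂O₅]₀ × e^(-kt)
Step 2: [N₂O₅] = 1.4 × e^(-0.23 × 7)
Step 3: [N₂O₅] = 1.4 × e^(-1.61)
Step 4: [N₂O₅] = 1.4 × 0.199888 = 0.2798 M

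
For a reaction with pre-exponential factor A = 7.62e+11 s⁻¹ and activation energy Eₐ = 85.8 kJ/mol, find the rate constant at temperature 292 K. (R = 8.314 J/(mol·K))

3.41e-04 s⁻¹

Step 1: Use the Arrhenius equation: k = A × exp(-Eₐ/RT)
Step 2: Convert Eₐ to J/mol: 85.8 kJ/mol = 85800 J/mol
Step 3: Calculate the exponent: -Eₐ/(RT) = -85800/(8.314 × 292) = -35.34227
Step 4: k = 7.62e+11 × exp(-35.34227)
Step 5: k = 7.62e+11 × 4.47762e-16 = 3.4119e-04 s⁻¹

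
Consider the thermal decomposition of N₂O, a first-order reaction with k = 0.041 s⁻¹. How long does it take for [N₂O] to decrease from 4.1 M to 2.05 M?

16.91 s

Step 1: For first-order: t = ln([N₂O]₀/[N₂O])/k
Step 2: t = ln(4.1/2.05)/0.041
Step 3: t = ln(2)/0.041
Step 4: t = 0.6931/0.041 = 16.91 s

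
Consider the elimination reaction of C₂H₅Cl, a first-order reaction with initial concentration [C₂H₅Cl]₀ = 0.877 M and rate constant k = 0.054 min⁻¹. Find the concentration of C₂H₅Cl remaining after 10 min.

0.5111 M

Step 1: For a first-order reaction: [C₂H₅Cl] = [C₂H₅Cl]₀ × e^(-kt)
Step 2: [C₂H₅Cl] = 0.877 × e^(-0.054 × 10)
Step 3: [C₂H₅Cl] = 0.877 × e^(-0.54)
Step 4: [C₂H₅Cl] = 0.877 × 0.582748 = 0.5111 M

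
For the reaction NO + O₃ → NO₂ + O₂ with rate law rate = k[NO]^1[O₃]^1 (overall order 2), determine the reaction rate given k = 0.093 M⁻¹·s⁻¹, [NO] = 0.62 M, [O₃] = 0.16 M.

0.009226 M/s

Step 1: The rate law is rate = k[NO]^1[O₃]^1, overall order = 1+1 = 2
Step 2: Substitute values: rate = 0.093 × (0.62)^1 × (0.16)^1
Step 3: rate = 0.093 × 0.62 × 0.16 = 0.0092256 M/s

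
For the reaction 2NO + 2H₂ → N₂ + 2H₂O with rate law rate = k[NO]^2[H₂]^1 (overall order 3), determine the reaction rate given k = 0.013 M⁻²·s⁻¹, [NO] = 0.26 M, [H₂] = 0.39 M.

0.0003427 M/s

Step 1: The rate law is rate = k[NO]^2[H₂]^1, overall order = 2+1 = 3
Step 2: Substitute values: rate = 0.013 × (0.26)^2 × (0.39)^1
Step 3: rate = 0.013 × 0.0676 × 0.39 = 0.000342732 M/s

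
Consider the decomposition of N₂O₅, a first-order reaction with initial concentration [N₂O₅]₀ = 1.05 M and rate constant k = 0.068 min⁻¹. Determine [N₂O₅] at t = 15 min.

0.3786 M

Step 1: For a first-order reaction: [N₂O₅] = [N₂O₅]₀ × e^(-kt)
Step 2: [N₂O₅] = 1.05 × e^(-0.068 × 15)
Step 3: [N₂O₅] = 1.05 × e^(-1.02)
Step 4: [N₂O₅] = 1.05 × 0.360595 = 0.3786 M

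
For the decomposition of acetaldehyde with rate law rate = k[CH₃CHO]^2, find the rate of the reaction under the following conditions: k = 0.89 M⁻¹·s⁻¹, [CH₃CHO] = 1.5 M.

2.002 M/s

Step 1: Identify the rate law: rate = k[CH₃CHO]^2
Step 2: Substitute values: rate = 0.89 × (1.5)^2
Step 3: Calculate: rate = 0.89 × 2.25 = 2.0025 M/s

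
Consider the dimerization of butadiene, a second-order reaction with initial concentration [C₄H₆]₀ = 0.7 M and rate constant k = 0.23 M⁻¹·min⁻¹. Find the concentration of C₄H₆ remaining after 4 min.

0.4258 M

Step 1: For a second-order reaction: 1/[C₄H₆] = 1/[C₄H₆]₀ + kt
Step 2: 1/[C₄H₆] = 1/0.7 + 0.23 × 4
Step 3: 1/[C₄H₆] = 1.429 + 0.92 = 2.349
Step 4: [C₄H₆] = 1/2.349 = 0.4258 M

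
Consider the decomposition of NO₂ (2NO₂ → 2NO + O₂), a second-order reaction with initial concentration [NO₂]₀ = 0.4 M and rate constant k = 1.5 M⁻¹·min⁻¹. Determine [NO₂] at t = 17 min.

0.03571 M

Step 1: For a second-order reaction: 1/[NO₂] = 1/[NO₂]₀ + kt
Step 2: 1/[NO₂] = 1/0.4 + 1.5 × 17
Step 3: 1/[NO₂] = 2.5 + 25.5 = 28
Step 4: [NO₂] = 1/28 = 0.03571 M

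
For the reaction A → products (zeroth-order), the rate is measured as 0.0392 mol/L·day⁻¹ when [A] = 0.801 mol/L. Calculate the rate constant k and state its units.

0.0392 mol/L·day⁻¹

Step 1: For a zeroth-order reaction, rate = k (independent of concentration).
Step 2: k = rate = 0.0392 mol/L·day⁻¹.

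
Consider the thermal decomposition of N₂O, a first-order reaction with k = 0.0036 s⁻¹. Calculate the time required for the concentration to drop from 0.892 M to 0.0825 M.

661.3 s

Step 1: For first-order: t = ln([N₂O]₀/[N₂O])/k
Step 2: t = ln(0.892/0.0825)/0.0036
Step 3: t = ln(10.81)/0.0036
Step 4: t = 2.381/0.0036 = 661.3 s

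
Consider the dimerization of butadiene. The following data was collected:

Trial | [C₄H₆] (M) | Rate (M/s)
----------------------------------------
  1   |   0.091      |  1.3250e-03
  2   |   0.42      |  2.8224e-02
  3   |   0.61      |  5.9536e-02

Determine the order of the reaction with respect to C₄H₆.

second order (2)

Step 1: Compare trials to find order n where rate₂/rate₁ = ([C₄H₆]₂/[C₄H₆]₁)^n
Step 2: rate₂/rate₁ = 2.8224e-02/1.3250e-03 = 21.3
Step 3: [C₄H₆]₂/[C₄H₆]₁ = 0.42/0.091 = 4.615
Step 4: n = ln(21.3)/ln(4.615) = 2.00 ≈ 2
Step 5: The reaction is second order in C₄H₆.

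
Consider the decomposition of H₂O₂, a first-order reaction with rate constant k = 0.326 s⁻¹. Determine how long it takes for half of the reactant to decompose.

2.126 s

Step 1: For a first-order reaction, t₁/₂ = ln(2)/k
Step 2: t₁/₂ = ln(2)/0.326
Step 3: t₁/₂ = 0.6931/0.326 = 2.126 s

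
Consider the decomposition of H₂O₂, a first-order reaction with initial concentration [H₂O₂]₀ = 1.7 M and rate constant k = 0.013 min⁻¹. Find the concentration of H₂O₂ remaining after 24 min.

1.244 M

Step 1: For a first-order reaction: [H₂O₂] = [H₂O₂]₀ × e^(-kt)
Step 2: [H₂O₂] = 1.7 × e^(-0.013 × 24)
Step 3: [H₂O₂] = 1.7 × e^(-0.312)
Step 4: [H₂O₂] = 1.7 × 0.731982 = 1.244 M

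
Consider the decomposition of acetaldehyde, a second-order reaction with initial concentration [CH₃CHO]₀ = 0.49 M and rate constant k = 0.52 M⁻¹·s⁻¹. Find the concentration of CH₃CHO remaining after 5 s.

0.2155 M

Step 1: For a second-order reaction: 1/[CH₃CHO] = 1/[CH₃CHO]₀ + kt
Step 2: 1/[CH₃CHO] = 1/0.49 + 0.52 × 5
Step 3: 1/[CH₃CHO] = 2.041 + 2.6 = 4.641
Step 4: [CH₃CHO] = 1/4.641 = 0.2155 M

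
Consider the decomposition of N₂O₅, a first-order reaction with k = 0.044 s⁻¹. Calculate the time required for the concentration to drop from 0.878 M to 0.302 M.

24.25 s

Step 1: For first-order: t = ln([N₂O₅]₀/[N₂O₅])/k
Step 2: t = ln(0.878/0.302)/0.044
Step 3: t = ln(2.907)/0.044
Step 4: t = 1.067/0.044 = 24.25 s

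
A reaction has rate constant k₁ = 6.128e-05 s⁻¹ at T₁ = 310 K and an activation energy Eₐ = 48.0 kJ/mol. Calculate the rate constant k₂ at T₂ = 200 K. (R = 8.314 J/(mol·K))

2.182e-09 s⁻¹

Step 1: Use the two-temperature Arrhenius form: ln(k₂/k₁) = -Eₐ/R × (1/T₂ - 1/T₁)
Step 2: Convert Eₐ to J/mol: 48.0 kJ/mol = 48000 J/mol
Step 3: 1/T₂ - 1/T₁ = 1/200 - 1/310 = 1.774194e-03 K⁻¹
Step 4: ln(k₂/k₁) = -48000/8.314 × 1.774194e-03 = -10.24312
Step 5: k₂ = k₁ × exp(-10.24312) = 6.128e-05 × 3.56016e-05 = 2.182e-09 s⁻¹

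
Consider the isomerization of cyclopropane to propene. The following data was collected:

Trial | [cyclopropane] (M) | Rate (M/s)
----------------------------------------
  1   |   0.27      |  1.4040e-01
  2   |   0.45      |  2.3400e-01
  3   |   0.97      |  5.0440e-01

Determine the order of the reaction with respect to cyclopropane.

first order (1)

Step 1: Compare trials to find order n where rate₂/rate₁ = ([cyclopropane]₂/[cyclopropane]₁)^n
Step 2: rate₂/rate₁ = 2.3400e-01/1.4040e-01 = 1.667
Step 3: [cyclopropane]₂/[cyclopropane]₁ = 0.45/0.27 = 1.667
Step 4: n = ln(1.667)/ln(1.667) = 1.00 ≈ 1
Step 5: The reaction is first order in cyclopropane.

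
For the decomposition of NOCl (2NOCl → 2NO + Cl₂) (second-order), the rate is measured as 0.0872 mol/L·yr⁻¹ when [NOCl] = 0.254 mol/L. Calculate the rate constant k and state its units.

1.352 (mol/L)⁻¹·yr⁻¹

Step 1: rate = k[NOCl]^2, so k = rate / [NOCl]^2.
Step 2: k = 0.0872 / (0.254)^2 = 0.0872 / 0.06452.
Step 3: k = 1.352 (mol/L)⁻¹·yr⁻¹.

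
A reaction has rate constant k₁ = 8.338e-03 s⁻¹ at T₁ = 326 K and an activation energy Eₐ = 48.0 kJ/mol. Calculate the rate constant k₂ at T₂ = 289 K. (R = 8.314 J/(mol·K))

8.637e-04 s⁻¹

Step 1: Use the two-temperature Arrhenius form: ln(k₂/k₁) = -Eₐ/R × (1/T₂ - 1/T₁)
Step 2: Convert Eₐ to J/mol: 48.0 kJ/mol = 48000 J/mol
Step 3: 1/T₂ - 1/T₁ = 1/289 - 1/326 = 3.927229e-04 K⁻¹
Step 4: ln(k₂/k₁) = -48000/8.314 × 3.927229e-04 = -2.26734
Step 5: k₂ = k₁ × exp(-2.26734) = 8.338e-03 × 1.03587e-01 = 8.637e-04 s⁻¹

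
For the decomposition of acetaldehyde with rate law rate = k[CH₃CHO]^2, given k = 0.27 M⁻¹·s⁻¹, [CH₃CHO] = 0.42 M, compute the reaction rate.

0.04763 M/s

Step 1: Identify the rate law: rate = k[CH₃CHO]^2
Step 2: Substitute values: rate = 0.27 × (0.42)^2
Step 3: Calculate: rate = 0.27 × 0.1764 = 0.047628 M/s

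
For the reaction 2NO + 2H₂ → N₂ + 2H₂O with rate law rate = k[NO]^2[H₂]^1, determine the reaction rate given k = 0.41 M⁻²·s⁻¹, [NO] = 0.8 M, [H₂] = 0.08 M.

0.02099 M/s

Step 1: The rate law is rate = k[NO]^2[H₂]^1
Step 2: Substitute: rate = 0.41 × (0.8)^2 × (0.08)^1
Step 3: rate = 0.41 × 0.64 × 0.08 = 0.020992 M/s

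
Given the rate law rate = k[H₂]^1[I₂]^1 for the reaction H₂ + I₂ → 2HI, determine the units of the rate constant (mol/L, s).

(mol/L)⁻¹·s⁻¹

Step 1: Overall order = 1 + 1 = 2.
Step 2: rate has units mol/L·s⁻¹; [H₂]^1[I₂]^1 has units (mol/L)^2.
Step 3: k = rate/([H₂]^1[I₂]^1), so units of k = (mol/L)^(1-2)·s⁻¹ = (mol/L)⁻¹·s⁻¹.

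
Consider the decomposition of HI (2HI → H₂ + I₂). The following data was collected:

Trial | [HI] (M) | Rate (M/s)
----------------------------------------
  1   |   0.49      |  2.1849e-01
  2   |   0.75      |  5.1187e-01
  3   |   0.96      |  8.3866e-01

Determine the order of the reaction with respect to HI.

second order (2)

Step 1: Compare trials to find order n where rate₂/rate₁ = ([HI]₂/[HI]₁)^n
Step 2: rate₂/rate₁ = 5.1187e-01/2.1849e-01 = 2.343
Step 3: [HI]₂/[HI]₁ = 0.75/0.49 = 1.531
Step 4: n = ln(2.343)/ln(1.531) = 2.00 ≈ 2
Step 5: The reaction is second order in HI.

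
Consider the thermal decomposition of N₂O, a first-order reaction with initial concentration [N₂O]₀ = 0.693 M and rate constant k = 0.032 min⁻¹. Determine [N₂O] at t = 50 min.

0.1399 M

Step 1: For a first-order reaction: [N₂O] = [N₂O]₀ × e^(-kt)
Step 2: [N₂O] = 0.693 × e^(-0.032 × 50)
Step 3: [N₂O] = 0.693 × e^(-1.6)
Step 4: [N₂O] = 0.693 × 0.201897 = 0.1399 M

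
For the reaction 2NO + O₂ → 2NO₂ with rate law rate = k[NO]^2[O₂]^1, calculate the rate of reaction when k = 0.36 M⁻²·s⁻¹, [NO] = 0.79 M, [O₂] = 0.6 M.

0.1348 M/s

Step 1: The rate law is rate = k[NO]^2[O₂]^1
Step 2: Substitute: rate = 0.36 × (0.79)^2 × (0.6)^1
Step 3: rate = 0.36 × 0.6241 × 0.6 = 0.134806 M/s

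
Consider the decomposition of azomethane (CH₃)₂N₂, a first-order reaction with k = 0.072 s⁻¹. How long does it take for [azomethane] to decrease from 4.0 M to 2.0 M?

9.627 s

Step 1: For first-order: t = ln([azomethane]₀/[azomethane])/k
Step 2: t = ln(4.0/2.0)/0.072
Step 3: t = ln(2)/0.072
Step 4: t = 0.6931/0.072 = 9.627 s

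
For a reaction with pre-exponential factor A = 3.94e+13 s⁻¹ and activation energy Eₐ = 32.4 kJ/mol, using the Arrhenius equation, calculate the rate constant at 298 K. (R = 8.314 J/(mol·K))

8.24e+07 s⁻¹

Step 1: Use the Arrhenius equation: k = A × exp(-Eₐ/RT)
Step 2: Convert Eₐ to J/mol: 32.4 kJ/mol = 32400 J/mol
Step 3: Calculate the exponent: -Eₐ/(RT) = -32400/(8.314 × 298) = -13.07732
Step 4: k = 3.94e+13 × exp(-13.07732)
Step 5: k = 3.94e+13 × 2.09215e-06 = 8.2431e+07 s⁻¹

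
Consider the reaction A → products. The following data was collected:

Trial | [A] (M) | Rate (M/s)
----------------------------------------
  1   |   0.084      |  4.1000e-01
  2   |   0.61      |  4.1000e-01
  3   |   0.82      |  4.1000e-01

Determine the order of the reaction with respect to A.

zeroth order (0)

Step 1: Compare trials - when concentration changes, rate stays constant.
Step 2: rate₂/rate₁ = 4.1000e-01/4.1000e-01 = 1
Step 3: [A]₂/[A]₁ = 0.61/0.084 = 7.262
Step 4: Since rate ratio ≈ (conc ratio)^0, the reaction is zeroth order.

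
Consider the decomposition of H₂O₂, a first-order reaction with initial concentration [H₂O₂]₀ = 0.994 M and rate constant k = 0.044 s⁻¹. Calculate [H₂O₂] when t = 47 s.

0.1257 M

Step 1: For a first-order reaction: [H₂O₂] = [H₂O₂]₀ × e^(-kt)
Step 2: [H₂O₂] = 0.994 × e^(-0.044 × 47)
Step 3: [H₂O₂] = 0.994 × e^(-2.068)
Step 4: [H₂O₂] = 0.994 × 0.126438 = 0.1257 M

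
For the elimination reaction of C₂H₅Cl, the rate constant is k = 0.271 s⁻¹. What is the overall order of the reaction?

first order (1)

Step 1: The units of k for an nth-order reaction are (concentration)^(1-n)·(time)⁻¹.
Step 2: Here k has units s⁻¹, so the concentration exponent is 0.
Step 3: 1 - n = 0 ⇒ n = 1. The reaction is first order.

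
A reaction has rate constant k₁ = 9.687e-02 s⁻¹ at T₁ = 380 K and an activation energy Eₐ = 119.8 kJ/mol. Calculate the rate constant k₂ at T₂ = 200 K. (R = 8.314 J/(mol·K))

1.461e-16 s⁻¹

Step 1: Use the two-temperature Arrhenius form: ln(k₂/k₁) = -Eₐ/R × (1/T₂ - 1/T₁)
Step 2: Convert Eₐ to J/mol: 119.8 kJ/mol = 119800 J/mol
Step 3: 1/T₂ - 1/T₁ = 1/200 - 1/380 = 2.368421e-03 K⁻¹
Step 4: ln(k₂/k₁) = -119800/8.314 × 2.368421e-03 = -34.12760
Step 5: k₂ = k₁ × exp(-34.12760) = 9.687e-02 × 1.50859e-15 = 1.461e-16 s⁻¹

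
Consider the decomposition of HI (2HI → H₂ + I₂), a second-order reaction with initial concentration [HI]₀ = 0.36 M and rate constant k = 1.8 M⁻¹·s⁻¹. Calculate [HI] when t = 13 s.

0.0382 M

Step 1: For a second-order reaction: 1/[HI] = 1/[HI]₀ + kt
Step 2: 1/[HI] = 1/0.36 + 1.8 × 13
Step 3: 1/[HI] = 2.778 + 23.4 = 26.18
Step 4: [HI] = 1/26.18 = 0.0382 M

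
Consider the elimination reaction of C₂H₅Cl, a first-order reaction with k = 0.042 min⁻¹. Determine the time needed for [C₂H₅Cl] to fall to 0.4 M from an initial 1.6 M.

33.01 min

Step 1: For first-order: t = ln([C₂H₅Cl]₀/[C₂H₅Cl])/k
Step 2: t = ln(1.6/0.4)/0.042
Step 3: t = ln(4)/0.042
Step 4: t = 1.386/0.042 = 33.01 min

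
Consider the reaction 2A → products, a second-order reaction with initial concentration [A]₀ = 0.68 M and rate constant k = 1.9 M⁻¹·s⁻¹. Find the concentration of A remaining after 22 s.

0.02311 M

Step 1: For a second-order reaction: 1/[A] = 1/[A]₀ + kt
Step 2: 1/[A] = 1/0.68 + 1.9 × 22
Step 3: 1/[A] = 1.471 + 41.8 = 43.27
Step 4: [A] = 1/43.27 = 0.02311 M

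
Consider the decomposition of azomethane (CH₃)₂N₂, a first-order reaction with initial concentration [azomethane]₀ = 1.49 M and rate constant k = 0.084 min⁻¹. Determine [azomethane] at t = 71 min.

0.003829 M

Step 1: For a first-order reaction: [azomethane] = [azomethane]₀ × e^(-kt)
Step 2: [azomethane] = 1.49 × e^(-0.084 × 71)
Step 3: [azomethane] = 1.49 × e^(-5.964)
Step 4: [azomethane] = 1.49 × 0.00256961 = 0.003829 M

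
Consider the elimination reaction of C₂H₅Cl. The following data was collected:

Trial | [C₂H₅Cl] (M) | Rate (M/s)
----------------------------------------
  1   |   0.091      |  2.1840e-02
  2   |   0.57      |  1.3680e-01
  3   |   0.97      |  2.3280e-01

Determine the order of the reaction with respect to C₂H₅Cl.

first order (1)

Step 1: Compare trials to find order n where rate₂/rate₁ = ([C₂H₅Cl]₂/[C₂H₅Cl]₁)^n
Step 2: rate₂/rate₁ = 1.3680e-01/2.1840e-02 = 6.264
Step 3: [C₂H₅Cl]₂/[C₂H₅Cl]₁ = 0.57/0.091 = 6.264
Step 4: n = ln(6.264)/ln(6.264) = 1.00 ≈ 1
Step 5: The reaction is first order in C₂H₅Cl.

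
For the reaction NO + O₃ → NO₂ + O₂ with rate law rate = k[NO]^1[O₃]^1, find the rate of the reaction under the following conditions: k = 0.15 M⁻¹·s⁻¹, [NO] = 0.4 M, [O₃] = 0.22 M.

0.0132 M/s

Step 1: The rate law is rate = k[NO]^1[O₃]^1
Step 2: Substitute: rate = 0.15 × (0.4)^1 × (0.22)^1
Step 3: rate = 0.15 × 0.4 × 0.22 = 0.0132 M/s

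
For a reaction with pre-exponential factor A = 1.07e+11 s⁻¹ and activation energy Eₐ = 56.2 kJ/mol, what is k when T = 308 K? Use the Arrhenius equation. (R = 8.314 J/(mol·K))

3.15e+01 s⁻¹

Step 1: Use the Arrhenius equation: k = A × exp(-Eₐ/RT)
Step 2: Convert Eₐ to J/mol: 56.2 kJ/mol = 56200 J/mol
Step 3: Calculate the exponent: -Eₐ/(RT) = -56200/(8.314 × 308) = -21.94702
Step 4: k = 1.07e+11 × exp(-21.94702)
Step 5: k = 1.07e+11 × 2.94124e-10 = 3.1471e+01 s⁻¹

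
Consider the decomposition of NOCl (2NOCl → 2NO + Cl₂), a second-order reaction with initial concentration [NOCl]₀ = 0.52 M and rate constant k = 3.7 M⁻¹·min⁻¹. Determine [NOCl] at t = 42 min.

0.006356 M

Step 1: For a second-order reaction: 1/[NOCl] = 1/[NOCl]₀ + kt
Step 2: 1/[NOCl] = 1/0.52 + 3.7 × 42
Step 3: 1/[NOCl] = 1.923 + 155.4 = 157.3
Step 4: [NOCl] = 1/157.3 = 0.006356 M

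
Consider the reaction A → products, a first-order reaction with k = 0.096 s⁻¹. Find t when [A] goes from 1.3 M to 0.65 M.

7.22 s

Step 1: For first-order: t = ln([A]₀/[A])/k
Step 2: t = ln(1.3/0.65)/0.096
Step 3: t = ln(2)/0.096
Step 4: t = 0.6931/0.096 = 7.22 s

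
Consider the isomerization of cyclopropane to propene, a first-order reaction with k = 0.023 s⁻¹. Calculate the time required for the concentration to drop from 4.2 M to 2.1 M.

30.14 s

Step 1: For first-order: t = ln([cyclopropane]₀/[cyclopropane])/k
Step 2: t = ln(4.2/2.1)/0.023
Step 3: t = ln(2)/0.023
Step 4: t = 0.6931/0.023 = 30.14 s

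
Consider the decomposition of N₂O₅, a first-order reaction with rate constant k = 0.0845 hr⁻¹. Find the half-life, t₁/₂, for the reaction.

8.203 hr

Step 1: For a first-order reaction, t₁/₂ = ln(2)/k
Step 2: t₁/₂ = ln(2)/0.0845
Step 3: t₁/₂ = 0.6931/0.0845 = 8.203 hr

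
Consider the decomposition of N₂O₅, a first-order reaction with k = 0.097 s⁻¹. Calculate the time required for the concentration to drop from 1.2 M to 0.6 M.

7.146 s

Step 1: For first-order: t = ln([N₂O₅]₀/[N₂O₅])/k
Step 2: t = ln(1.2/0.6)/0.097
Step 3: t = ln(2)/0.097
Step 4: t = 0.6931/0.097 = 7.146 s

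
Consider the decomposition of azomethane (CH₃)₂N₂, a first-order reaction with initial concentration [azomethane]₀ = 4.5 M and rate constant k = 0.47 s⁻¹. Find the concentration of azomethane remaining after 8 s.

0.1048 M

Step 1: For a first-order reaction: [azomethane] = [azomethane]₀ × e^(-kt)
Step 2: [azomethane] = 4.5 × e^(-0.47 × 8)
Step 3: [azomethane] = 4.5 × e^(-3.76)
Step 4: [azomethane] = 4.5 × 0.0232837 = 0.1048 M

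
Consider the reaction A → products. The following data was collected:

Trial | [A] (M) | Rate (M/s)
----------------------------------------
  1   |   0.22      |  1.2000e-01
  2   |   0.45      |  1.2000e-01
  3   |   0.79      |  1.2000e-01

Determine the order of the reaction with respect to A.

zeroth order (0)

Step 1: Compare trials - when concentration changes, rate stays constant.
Step 2: rate₂/rate₁ = 1.2000e-01/1.2000e-01 = 1
Step 3: [A]₂/[A]₁ = 0.45/0.22 = 2.045
Step 4: Since rate ratio ≈ (conc ratio)^0, the reaction is zeroth order.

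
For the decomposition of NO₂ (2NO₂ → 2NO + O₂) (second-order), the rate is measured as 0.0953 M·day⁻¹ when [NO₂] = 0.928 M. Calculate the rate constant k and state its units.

0.1107 M⁻¹·day⁻¹

Step 1: rate = k[NO₂]^2, so k = rate / [NO₂]^2.
Step 2: k = 0.0953 / (0.928)^2 = 0.0953 / 0.8612.
Step 3: k = 0.1107 M⁻¹·day⁻¹.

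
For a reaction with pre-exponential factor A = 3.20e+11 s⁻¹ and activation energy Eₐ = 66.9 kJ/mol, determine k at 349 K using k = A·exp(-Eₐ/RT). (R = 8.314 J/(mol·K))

3.10e+01 s⁻¹

Step 1: Use the Arrhenius equation: k = A × exp(-Eₐ/RT)
Step 2: Convert Eₐ to J/mol: 66.9 kJ/mol = 66900 J/mol
Step 3: Calculate the exponent: -Eₐ/(RT) = -66900/(8.314 × 349) = -23.05636
Step 4: k = 3.20e+11 × exp(-23.05636)
Step 5: k = 3.20e+11 × 9.69952e-11 = 3.1038e+01 s⁻¹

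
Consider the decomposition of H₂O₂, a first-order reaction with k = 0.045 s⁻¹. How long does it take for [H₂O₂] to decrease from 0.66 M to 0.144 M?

33.83 s

Step 1: For first-order: t = ln([H₂O₂]₀/[H₂O₂])/k
Step 2: t = ln(0.66/0.144)/0.045
Step 3: t = ln(4.583)/0.045
Step 4: t = 1.522/0.045 = 33.83 s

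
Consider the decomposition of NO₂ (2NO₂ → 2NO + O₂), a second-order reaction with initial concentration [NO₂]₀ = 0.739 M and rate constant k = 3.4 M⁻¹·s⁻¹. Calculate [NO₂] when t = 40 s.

0.007281 M

Step 1: For a second-order reaction: 1/[NO₂] = 1/[NO₂]₀ + kt
Step 2: 1/[NO₂] = 1/0.739 + 3.4 × 40
Step 3: 1/[NO₂] = 1.353 + 136 = 137.4
Step 4: [NO₂] = 1/137.4 = 0.007281 M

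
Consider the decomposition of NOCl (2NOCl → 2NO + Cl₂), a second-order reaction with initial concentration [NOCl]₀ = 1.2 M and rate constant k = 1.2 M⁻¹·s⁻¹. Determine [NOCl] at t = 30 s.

0.02715 M

Step 1: For a second-order reaction: 1/[NOCl] = 1/[NOCl]₀ + kt
Step 2: 1/[NOCl] = 1/1.2 + 1.2 × 30
Step 3: 1/[NOCl] = 0.8333 + 36 = 36.83
Step 4: [NOCl] = 1/36.83 = 0.02715 M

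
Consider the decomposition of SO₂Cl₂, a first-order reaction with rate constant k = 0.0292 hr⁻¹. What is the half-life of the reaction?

23.74 hr

Step 1: For a first-order reaction, t₁/₂ = ln(2)/k
Step 2: t₁/₂ = ln(2)/0.0292
Step 3: t₁/₂ = 0.6931/0.0292 = 23.74 hr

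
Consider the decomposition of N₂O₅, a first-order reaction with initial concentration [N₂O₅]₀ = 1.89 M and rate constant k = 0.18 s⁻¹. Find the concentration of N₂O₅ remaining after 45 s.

0.0005737 M

Step 1: For a first-order reaction: [N₂O₅] = [N₂O₅]₀ × e^(-kt)
Step 2: [N₂O₅] = 1.89 × e^(-0.18 × 45)
Step 3: [N₂O₅] = 1.89 × e^(-8.1)
Step 4: [N₂O₅] = 1.89 × 0.000303539 = 0.0005737 M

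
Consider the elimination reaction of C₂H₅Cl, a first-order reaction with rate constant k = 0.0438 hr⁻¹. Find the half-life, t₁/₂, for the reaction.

15.83 hr

Step 1: For a first-order reaction, t₁/₂ = ln(2)/k
Step 2: t₁/₂ = ln(2)/0.0438
Step 3: t₁/₂ = 0.6931/0.0438 = 15.83 hr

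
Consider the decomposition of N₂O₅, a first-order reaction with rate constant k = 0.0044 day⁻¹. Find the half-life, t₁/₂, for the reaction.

157.5 day

Step 1: For a first-order reaction, t₁/₂ = ln(2)/k
Step 2: t₁/₂ = ln(2)/0.0044
Step 3: t₁/₂ = 0.6931/0.0044 = 157.5 day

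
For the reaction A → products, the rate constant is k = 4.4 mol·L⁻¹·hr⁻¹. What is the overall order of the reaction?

zeroth order (0)

Step 1: The units of k for an nth-order reaction are (concentration)^(1-n)·(time)⁻¹.
Step 2: Here k has units mol·L⁻¹·hr⁻¹, so the concentration exponent is 1.
Step 3: 1 - n = 1 ⇒ n = 0. The reaction is zeroth order.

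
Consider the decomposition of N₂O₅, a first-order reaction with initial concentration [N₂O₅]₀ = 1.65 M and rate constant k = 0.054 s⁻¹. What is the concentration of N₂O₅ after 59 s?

0.06821 M

Step 1: For a first-order reaction: [N₂O₅] = [N₂O₅]₀ × e^(-kt)
Step 2: [N₂O₅] = 1.65 × e^(-0.054 × 59)
Step 3: [N₂O₅] = 1.65 × e^(-3.186)
Step 4: [N₂O₅] = 1.65 × 0.0413369 = 0.06821 M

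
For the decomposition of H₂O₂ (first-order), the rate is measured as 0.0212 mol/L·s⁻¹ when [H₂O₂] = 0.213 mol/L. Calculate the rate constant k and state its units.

0.09953 s⁻¹

Step 1: rate = k[H₂O₂]^1, so k = rate / [H₂O₂]^1.
Step 2: k = 0.0212 / (0.213)^1 = 0.0212 / 0.213.
Step 3: k = 0.09953 s⁻¹.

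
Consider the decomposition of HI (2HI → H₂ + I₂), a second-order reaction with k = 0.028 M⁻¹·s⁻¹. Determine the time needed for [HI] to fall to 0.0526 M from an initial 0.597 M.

619.2 s

Step 1: For second-order: t = (1/[HI] - 1/[HI]₀)/k
Step 2: t = (1/0.0526 - 1/0.597)/0.028
Step 3: t = (19.01 - 1.675)/0.028
Step 4: t = 17.34/0.028 = 619.2 s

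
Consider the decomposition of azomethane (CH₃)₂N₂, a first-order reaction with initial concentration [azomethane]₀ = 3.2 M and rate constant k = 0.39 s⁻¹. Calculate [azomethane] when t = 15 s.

0.009216 M

Step 1: For a first-order reaction: [azomethane] = [azomethane]₀ × e^(-kt)
Step 2: [azomethane] = 3.2 × e^(-0.39 × 15)
Step 3: [azomethane] = 3.2 × e^(-5.85)
Step 4: [azomethane] = 3.2 × 0.0028799 = 0.009216 M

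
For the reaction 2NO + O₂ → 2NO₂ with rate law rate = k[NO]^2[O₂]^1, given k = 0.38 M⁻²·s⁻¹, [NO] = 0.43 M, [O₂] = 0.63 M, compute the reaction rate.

0.04427 M/s

Step 1: The rate law is rate = k[NO]^2[O₂]^1
Step 2: Substitute: rate = 0.38 × (0.43)^2 × (0.63)^1
Step 3: rate = 0.38 × 0.1849 × 0.63 = 0.0442651 M/s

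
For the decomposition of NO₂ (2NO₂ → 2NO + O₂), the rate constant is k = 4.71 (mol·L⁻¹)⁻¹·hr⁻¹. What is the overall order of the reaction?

second order (2)

Step 1: The units of k for an nth-order reaction are (concentration)^(1-n)·(time)⁻¹.
Step 2: Here k has units (mol·L⁻¹)⁻¹·hr⁻¹, so the concentration exponent is -1.
Step 3: 1 - n = -1 ⇒ n = 2. The reaction is second order.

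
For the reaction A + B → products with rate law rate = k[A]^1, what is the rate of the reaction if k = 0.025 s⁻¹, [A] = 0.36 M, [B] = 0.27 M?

0.009 M/s

Step 1: The rate law is rate = k[A]^1
Step 2: Note that the rate does not depend on [B] (zero order in B).
Step 3: rate = 0.025 × (0.36)^1 = 0.009 M/s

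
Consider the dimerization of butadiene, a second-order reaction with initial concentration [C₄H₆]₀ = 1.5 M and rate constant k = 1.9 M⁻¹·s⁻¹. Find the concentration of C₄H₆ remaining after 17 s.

0.03033 M

Step 1: For a second-order reaction: 1/[C₄H₆] = 1/[C₄H₆]₀ + kt
Step 2: 1/[C₄H₆] = 1/1.5 + 1.9 × 17
Step 3: 1/[C₄H₆] = 0.6667 + 32.3 = 32.97
Step 4: [C₄H₆] = 1/32.97 = 0.03033 M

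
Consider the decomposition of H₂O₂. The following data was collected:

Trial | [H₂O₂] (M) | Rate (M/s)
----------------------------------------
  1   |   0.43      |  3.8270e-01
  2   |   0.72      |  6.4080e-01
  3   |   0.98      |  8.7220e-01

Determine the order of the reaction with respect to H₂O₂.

first order (1)

Step 1: Compare trials to find order n where rate₂/rate₁ = ([H₂O₂]₂/[H₂O₂]₁)^n
Step 2: rate₂/rate₁ = 6.4080e-01/3.8270e-01 = 1.674
Step 3: [H₂O₂]₂/[H₂O₂]₁ = 0.72/0.43 = 1.674
Step 4: n = ln(1.674)/ln(1.674) = 1.00 ≈ 1
Step 5: The reaction is first order in H₂O₂.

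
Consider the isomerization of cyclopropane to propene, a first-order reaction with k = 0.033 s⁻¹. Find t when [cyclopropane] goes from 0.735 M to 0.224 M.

36.01 s

Step 1: For first-order: t = ln([cyclopropane]₀/[cyclopropane])/k
Step 2: t = ln(0.735/0.224)/0.033
Step 3: t = ln(3.281)/0.033
Step 4: t = 1.188/0.033 = 36.01 s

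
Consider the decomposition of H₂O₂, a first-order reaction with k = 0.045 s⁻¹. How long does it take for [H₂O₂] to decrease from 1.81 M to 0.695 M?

21.27 s

Step 1: For first-order: t = ln([H₂O₂]₀/[H₂O₂])/k
Step 2: t = ln(1.81/0.695)/0.045
Step 3: t = ln(2.604)/0.045
Step 4: t = 0.9572/0.045 = 21.27 s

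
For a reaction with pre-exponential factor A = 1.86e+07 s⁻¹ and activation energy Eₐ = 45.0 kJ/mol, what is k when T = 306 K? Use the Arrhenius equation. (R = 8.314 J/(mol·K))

3.87e-01 s⁻¹

Step 1: Use the Arrhenius equation: k = A × exp(-Eₐ/RT)
Step 2: Convert Eₐ to J/mol: 45.0 kJ/mol = 45000 J/mol
Step 3: Calculate the exponent: -Eₐ/(RT) = -45000/(8.314 × 306) = -17.68810
Step 4: k = 1.86e+07 × exp(-17.68810)
Step 5: k = 1.86e+07 × 2.08044e-08 = 3.8696e-01 s⁻¹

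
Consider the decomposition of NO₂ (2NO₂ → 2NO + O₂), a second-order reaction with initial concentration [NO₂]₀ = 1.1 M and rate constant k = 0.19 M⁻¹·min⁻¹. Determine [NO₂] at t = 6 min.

0.488 M

Step 1: For a second-order reaction: 1/[NO₂] = 1/[NO₂]₀ + kt
Step 2: 1/[NO₂] = 1/1.1 + 0.19 × 6
Step 3: 1/[NO₂] = 0.9091 + 1.14 = 2.049
Step 4: [NO₂] = 1/2.049 = 0.488 M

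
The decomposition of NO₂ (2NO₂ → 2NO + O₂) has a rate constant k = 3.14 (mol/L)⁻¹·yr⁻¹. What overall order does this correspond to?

second order (2)

Step 1: The units of k for an nth-order reaction are (concentration)^(1-n)·(time)⁻¹.
Step 2: Here k has units (mol/L)⁻¹·yr⁻¹, so the concentration exponent is -1.
Step 3: 1 - n = -1 ⇒ n = 2. The reaction is second order.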